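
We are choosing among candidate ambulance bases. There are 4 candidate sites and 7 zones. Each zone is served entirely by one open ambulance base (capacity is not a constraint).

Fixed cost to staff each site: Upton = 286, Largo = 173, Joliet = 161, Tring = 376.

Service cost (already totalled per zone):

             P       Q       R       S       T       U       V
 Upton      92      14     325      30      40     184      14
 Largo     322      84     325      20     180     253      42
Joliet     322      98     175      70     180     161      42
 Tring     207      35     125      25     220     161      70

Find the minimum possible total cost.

For any fixed open set, each zone goes to its cheapest open site; total = fixed + service.
{Upton, Joliet}: P→Upton 92, Q→Upton 14, R→Joliet 175, S→Upton 30, T→Upton 40, U→Joliet 161, V→Upton 14. Service 526; fixed 447; total 973.
{Upton}: P→Upton 92, Q→Upton 14, R→Upton 325, S→Upton 30, T→Upton 40, U→Upton 184, V→Upton 14. Service 699; fixed 286; total 985.
{Upton, Tring}: service 471 + fixed 662 = 1133
{Upton, Largo, Joliet, Tring}: service 466 + fixed 996 = 1462
No other subset beats 973.

Minimum total cost: 973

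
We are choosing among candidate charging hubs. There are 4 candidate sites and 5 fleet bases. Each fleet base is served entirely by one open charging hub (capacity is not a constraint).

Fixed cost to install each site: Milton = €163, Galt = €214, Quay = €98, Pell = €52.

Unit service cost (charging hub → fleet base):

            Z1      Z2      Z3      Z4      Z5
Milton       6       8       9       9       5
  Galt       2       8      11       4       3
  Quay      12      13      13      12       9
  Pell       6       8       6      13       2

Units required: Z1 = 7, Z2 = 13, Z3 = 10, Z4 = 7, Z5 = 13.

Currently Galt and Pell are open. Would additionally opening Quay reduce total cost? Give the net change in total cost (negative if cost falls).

Current service cost with {Galt, Pell}: 232.
Adding Quay: each fleet base re-picks its cheapest; new service cost 232, saving 0.
Extra fixed cost: 98. Net change = 98 − 0 = 98.
(Totals: 498 → 596.)

No — net change +98 (cost rises by 98).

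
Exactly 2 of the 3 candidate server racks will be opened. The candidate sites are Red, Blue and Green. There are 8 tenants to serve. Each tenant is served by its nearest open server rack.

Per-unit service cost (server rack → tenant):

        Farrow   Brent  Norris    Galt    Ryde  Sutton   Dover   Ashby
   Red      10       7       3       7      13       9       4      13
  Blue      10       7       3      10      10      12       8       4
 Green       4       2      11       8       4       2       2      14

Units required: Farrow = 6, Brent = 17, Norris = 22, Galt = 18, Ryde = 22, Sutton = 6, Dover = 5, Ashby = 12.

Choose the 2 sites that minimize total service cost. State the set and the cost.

With exactly 2 open, each tenant uses its cheapest among the chosen.
{Blue, Green}: Farrow→Green 4·6=24, Brent→Green 2·17=34, Norris→Blue 3·22=66, Galt→Green 8·18=144, Ryde→Green 4·22=88, Sutton→Green 2·6=12, Dover→Green 2·5=10, Ashby→Blue 4·12=48. Service cost 426.
{Red, Green}: service cost 516
{Red, Blue}: service cost 713
Among all 3 size-2 choices, {Blue, Green} is lowest.

Choose Blue and Green; total service cost 426.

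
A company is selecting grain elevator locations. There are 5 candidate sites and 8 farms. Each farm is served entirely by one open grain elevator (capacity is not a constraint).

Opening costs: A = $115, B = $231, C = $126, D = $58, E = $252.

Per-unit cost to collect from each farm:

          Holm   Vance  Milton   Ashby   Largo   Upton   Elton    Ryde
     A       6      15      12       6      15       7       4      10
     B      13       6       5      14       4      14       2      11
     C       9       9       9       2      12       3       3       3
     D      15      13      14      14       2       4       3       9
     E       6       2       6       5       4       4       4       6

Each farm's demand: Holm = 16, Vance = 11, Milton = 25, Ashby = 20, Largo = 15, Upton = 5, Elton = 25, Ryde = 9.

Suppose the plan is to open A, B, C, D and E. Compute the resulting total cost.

Each farm is assigned to its cheapest site among the open ones.
{A, B, C, D, E}: Holm→A 6·16=96, Vance→E 2·11=22, Milton→B 5·25=125, Ashby→C 2·20=40, Largo→D 2·15=30, Upton→C 3·5=15, Elton→B 2·25=50, Ryde→C 3·9=27. Service 405; fixed 782; total 1187.

Total cost: 1187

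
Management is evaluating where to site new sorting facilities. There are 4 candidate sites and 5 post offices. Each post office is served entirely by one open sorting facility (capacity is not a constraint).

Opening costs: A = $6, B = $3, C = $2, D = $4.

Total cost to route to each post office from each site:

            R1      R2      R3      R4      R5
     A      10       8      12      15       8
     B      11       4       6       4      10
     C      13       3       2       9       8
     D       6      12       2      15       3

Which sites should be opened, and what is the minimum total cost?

Open B and D; minimum total cost 26.

For any fixed open set, each post office goes to its cheapest open site; total = fixed + service.
{B, D}: R1→D 6, R2→B 4, R3→D 2, R4→B 4, R5→D 3. Service 19; fixed 7; total 26.
{B, C, D}: service 18 + fixed 9 = 27
{C, D}: R1→D 6, R2→C 3, R3→C 2, R4→C 9, R5→D 3. Service 23; fixed 6; total 29.
{A, B, C, D}: service 18 + fixed 15 = 33
(All 15 nonempty subsets were checked; B and D is lowest.)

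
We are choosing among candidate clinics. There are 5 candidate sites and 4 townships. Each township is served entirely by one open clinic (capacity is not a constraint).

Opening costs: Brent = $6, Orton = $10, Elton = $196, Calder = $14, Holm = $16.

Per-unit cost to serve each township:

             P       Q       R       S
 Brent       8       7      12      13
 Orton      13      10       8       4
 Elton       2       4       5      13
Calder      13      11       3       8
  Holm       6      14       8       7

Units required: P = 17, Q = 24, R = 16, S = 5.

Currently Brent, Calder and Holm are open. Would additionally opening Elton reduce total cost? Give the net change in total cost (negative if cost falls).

Current service cost with {Brent, Calder, Holm}: 353.
Adding Elton: each township re-picks its cheapest; new service cost 213, saving 140.
Extra fixed cost: 196. Net change = 196 − 140 = 56.
(Totals: 389 → 445.)

No — net change +56 (cost rises by 56).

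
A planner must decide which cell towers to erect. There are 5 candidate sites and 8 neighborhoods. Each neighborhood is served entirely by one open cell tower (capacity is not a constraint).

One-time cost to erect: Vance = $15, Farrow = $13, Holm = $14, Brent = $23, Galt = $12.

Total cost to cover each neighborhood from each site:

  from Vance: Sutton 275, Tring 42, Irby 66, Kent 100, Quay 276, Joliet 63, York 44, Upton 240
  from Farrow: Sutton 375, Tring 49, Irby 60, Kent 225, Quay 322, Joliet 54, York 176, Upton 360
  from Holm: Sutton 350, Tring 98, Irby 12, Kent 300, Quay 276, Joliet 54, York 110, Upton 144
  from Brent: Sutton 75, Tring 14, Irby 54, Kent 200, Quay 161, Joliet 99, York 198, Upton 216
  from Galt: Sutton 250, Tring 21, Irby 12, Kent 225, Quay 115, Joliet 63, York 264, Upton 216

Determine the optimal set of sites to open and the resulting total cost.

Open Vance, Holm, Brent and Galt; minimum total cost 622.

For any fixed open set, each neighborhood goes to its cheapest open site; total = fixed + service.
{Vance, Holm, Brent, Galt}: Sutton→Brent 75, Tring→Brent 14, Irby→Holm 12, Kent→Vance 100, Quay→Galt 115, Joliet→Holm 54, York→Vance 44, Upton→Holm 144. Service 558; fixed 64; total 622.
{Vance, Farrow, Holm, Brent, Galt}: service 558 + fixed 77 = 635
{Vance, Holm, Brent}: service 604 + fixed 52 = 656
{Galt}: Sutton→Galt 250, Tring→Galt 21, Irby→Galt 12, Kent→Galt 225, Quay→Galt 115, Joliet→Galt 63, York→Galt 264, Upton→Galt 216. Service 1166; fixed 12; total 1178.
No other subset beats 622.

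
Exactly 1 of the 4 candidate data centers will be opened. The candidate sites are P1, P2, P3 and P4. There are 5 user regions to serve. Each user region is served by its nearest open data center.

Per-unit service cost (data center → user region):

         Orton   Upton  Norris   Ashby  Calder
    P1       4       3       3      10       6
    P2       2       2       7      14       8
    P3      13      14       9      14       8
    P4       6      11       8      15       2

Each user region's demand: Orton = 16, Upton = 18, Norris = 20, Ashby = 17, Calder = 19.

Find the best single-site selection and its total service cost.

With exactly 1 open, each user region uses its cheapest among the chosen.
{P1}: Orton→P1 4·16=64, Upton→P1 3·18=54, Norris→P1 3·20=60, Ashby→P1 10·17=170, Calder→P1 6·19=114. Service cost 462.
{P2}: service cost 598
{P4}: service cost 747
Among all 4 size-1 choices, {P1} is lowest.

Choose P1 only; total service cost 462.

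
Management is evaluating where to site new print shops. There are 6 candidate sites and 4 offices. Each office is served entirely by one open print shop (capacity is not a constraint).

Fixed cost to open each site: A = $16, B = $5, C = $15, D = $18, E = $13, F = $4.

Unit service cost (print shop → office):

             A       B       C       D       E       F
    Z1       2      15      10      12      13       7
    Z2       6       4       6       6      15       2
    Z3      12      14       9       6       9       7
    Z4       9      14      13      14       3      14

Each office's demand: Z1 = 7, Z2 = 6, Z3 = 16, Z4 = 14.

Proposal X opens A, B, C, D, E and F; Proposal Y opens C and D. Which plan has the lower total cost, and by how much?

Proposal X: {A, B, C, D, E, F}: Z1→A 2·7=14, Z2→F 2·6=12, Z3→D 6·16=96, Z4→E 3·14=42. Service 164; fixed 71; total 235.
Proposal Y: {C, D}: Z1→C 10·7=70, Z2→C 6·6=36, Z3→D 6·16=96, Z4→C 13·14=182. Service 384; fixed 33; total 417.
Difference: |235 − 417| = 182.

Proposal X is cheaper by 182.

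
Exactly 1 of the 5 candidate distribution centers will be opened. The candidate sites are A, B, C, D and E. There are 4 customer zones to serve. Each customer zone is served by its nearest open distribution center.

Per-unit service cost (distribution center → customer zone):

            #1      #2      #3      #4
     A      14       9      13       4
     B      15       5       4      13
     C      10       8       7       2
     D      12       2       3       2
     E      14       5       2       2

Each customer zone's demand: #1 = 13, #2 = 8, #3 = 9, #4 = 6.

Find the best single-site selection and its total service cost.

With exactly 1 open, each customer zone uses its cheapest among the chosen.
{D}: #1→D 12·13=156, #2→D 2·8=16, #3→D 3·9=27, #4→D 2·6=12. Service cost 211.
{E}: service cost 252
{C}: service cost 269
Among all 5 size-1 choices, {D} is lowest.

Choose D only; total service cost 211.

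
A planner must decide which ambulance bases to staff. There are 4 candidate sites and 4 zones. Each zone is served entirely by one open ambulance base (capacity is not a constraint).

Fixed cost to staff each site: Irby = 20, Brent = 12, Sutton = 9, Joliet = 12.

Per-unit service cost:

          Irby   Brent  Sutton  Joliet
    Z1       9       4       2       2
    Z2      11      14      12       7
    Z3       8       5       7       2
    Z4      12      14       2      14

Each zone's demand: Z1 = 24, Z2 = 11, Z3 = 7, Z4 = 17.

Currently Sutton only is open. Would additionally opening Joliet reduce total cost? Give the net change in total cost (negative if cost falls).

Yes — net change −78 (cost falls by 78).

Current service cost with {Sutton}: 263.
Adding Joliet: each zone re-picks its cheapest; new service cost 173, saving 90.
Extra fixed cost: 12. Net change = 12 − 90 = -78.
(Totals: 272 → 194.)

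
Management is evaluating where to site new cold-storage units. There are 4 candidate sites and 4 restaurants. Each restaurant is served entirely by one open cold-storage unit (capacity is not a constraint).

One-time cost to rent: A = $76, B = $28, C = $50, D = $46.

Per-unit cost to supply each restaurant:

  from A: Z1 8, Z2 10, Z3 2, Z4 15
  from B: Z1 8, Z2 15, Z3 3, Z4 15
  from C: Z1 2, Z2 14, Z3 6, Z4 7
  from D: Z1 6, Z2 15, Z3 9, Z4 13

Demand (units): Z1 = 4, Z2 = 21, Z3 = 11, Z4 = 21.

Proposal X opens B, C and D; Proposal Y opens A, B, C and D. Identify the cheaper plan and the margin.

Proposal Y is cheaper by 19.

Proposal X: {B, C, D}: Z1→C 2·4=8, Z2→C 14·21=294, Z3→B 3·11=33, Z4→C 7·21=147. Service 482; fixed 124; total 606.
Proposal Y: {A, B, C, D}: Z1→C 2·4=8, Z2→A 10·21=210, Z3→A 2·11=22, Z4→C 7·21=147. Service 387; fixed 200; total 587.
Difference: |606 − 587| = 19.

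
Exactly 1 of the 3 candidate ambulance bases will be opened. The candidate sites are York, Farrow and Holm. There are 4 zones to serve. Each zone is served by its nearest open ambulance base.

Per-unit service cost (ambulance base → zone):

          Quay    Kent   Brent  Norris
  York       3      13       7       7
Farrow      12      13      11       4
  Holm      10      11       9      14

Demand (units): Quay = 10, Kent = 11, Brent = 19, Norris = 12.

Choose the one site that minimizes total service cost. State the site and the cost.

Choose York only; total service cost 390.

With exactly 1 open, each zone uses its cheapest among the chosen.
{York}: Quay→York 3·10=30, Kent→York 13·11=143, Brent→York 7·19=133, Norris→York 7·12=84. Service cost 390.
{Farrow}: service cost 520
{Holm}: service cost 560
Among all 3 size-1 choices, {York} is lowest.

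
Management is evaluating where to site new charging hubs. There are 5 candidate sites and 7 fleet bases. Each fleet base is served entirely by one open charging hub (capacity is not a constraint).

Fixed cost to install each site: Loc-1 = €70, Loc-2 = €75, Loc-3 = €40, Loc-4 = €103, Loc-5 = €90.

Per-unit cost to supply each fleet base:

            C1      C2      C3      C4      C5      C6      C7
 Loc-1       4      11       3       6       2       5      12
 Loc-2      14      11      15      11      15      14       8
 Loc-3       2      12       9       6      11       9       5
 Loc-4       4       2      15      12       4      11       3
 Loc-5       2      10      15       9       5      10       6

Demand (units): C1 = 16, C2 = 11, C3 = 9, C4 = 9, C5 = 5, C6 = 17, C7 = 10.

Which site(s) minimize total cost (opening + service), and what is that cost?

For any fixed open set, each fleet base goes to its cheapest open site; total = fixed + service.
{Loc-1, Loc-4}: C1→Loc-1 4·16=64, C2→Loc-4 2·11=22, C3→Loc-1 3·9=27, C4→Loc-1 6·9=54, C5→Loc-1 2·5=10, C6→Loc-1 5·17=85, C7→Loc-4 3·10=30. Service 292; fixed 173; total 465.
{Loc-1, Loc-3, Loc-4}: service 260 + fixed 213 = 473
{Loc-1, Loc-3}: C1→Loc-3 2·16=32, C2→Loc-1 11·11=121, C3→Loc-1 3·9=27, C4→Loc-1 6·9=54, C5→Loc-1 2·5=10, C6→Loc-1 5·17=85, C7→Loc-3 5·10=50. Service 379; fixed 110; total 489.
{Loc-1, Loc-2, Loc-3, Loc-4, Loc-5}: C1→Loc-3 2·16=32, C2→Loc-4 2·11=22, C3→Loc-1 3·9=27, C4→Loc-1 6·9=54, C5→Loc-1 2·5=10, C6→Loc-1 5·17=85, C7→Loc-4 3·10=30. Service 260; fixed 378; total 638.
No other subset beats 465.

Open Loc-1 and Loc-4; minimum total cost 465.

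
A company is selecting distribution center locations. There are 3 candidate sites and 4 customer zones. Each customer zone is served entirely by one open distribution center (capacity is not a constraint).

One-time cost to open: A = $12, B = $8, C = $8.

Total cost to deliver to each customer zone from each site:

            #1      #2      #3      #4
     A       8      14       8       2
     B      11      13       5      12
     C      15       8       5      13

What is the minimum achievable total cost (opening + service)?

For any fixed open set, each customer zone goes to its cheapest open site; total = fixed + service.
{A, C}: #1→A 8, #2→C 8, #3→C 5, #4→A 2. Service 23; fixed 20; total 43.
{A}: service 32 + fixed 12 = 44
{A, B}: service 28 + fixed 20 = 48
{A, B, C}: service 23 + fixed 28 = 51
(All 7 nonempty subsets were checked; A and C is lowest.)

Minimum total cost: 43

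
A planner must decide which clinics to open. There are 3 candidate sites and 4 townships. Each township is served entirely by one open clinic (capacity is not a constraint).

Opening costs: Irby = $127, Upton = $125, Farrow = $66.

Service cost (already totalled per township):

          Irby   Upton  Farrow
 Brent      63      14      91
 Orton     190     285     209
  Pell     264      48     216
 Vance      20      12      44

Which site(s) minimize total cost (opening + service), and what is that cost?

Open Upton and Farrow; minimum total cost 474.

For any fixed open set, each township goes to its cheapest open site; total = fixed + service.
{Upton, Farrow}: Brent→Upton 14, Orton→Farrow 209, Pell→Upton 48, Vance→Upton 12. Service 283; fixed 191; total 474.
{Upton}: Brent→Upton 14, Orton→Upton 285, Pell→Upton 48, Vance→Upton 12. Service 359; fixed 125; total 484.
{Irby, Upton}: service 264 + fixed 252 = 516
{Irby, Upton, Farrow}: service 264 + fixed 318 = 582
(All 7 nonempty subsets were checked; Upton and Farrow is lowest.)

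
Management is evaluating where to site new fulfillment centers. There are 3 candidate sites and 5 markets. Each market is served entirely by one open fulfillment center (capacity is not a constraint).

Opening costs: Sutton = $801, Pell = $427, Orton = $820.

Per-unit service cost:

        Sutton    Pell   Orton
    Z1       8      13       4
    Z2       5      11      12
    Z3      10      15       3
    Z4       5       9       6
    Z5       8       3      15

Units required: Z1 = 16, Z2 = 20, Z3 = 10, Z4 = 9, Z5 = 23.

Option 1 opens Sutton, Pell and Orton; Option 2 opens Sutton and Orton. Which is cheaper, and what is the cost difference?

Option 1: {Sutton, Pell, Orton}: Z1→Orton 4·16=64, Z2→Sutton 5·20=100, Z3→Orton 3·10=30, Z4→Sutton 5·9=45, Z5→Pell 3·23=69. Service 308; fixed 2048; total 2356.
Option 2: {Sutton, Orton}: Z1→Orton 4·16=64, Z2→Sutton 5·20=100, Z3→Orton 3·10=30, Z4→Sutton 5·9=45, Z5→Sutton 8·23=184. Service 423; fixed 1621; total 2044.
Difference: |2356 − 2044| = 312.

Option 2 is cheaper by 312.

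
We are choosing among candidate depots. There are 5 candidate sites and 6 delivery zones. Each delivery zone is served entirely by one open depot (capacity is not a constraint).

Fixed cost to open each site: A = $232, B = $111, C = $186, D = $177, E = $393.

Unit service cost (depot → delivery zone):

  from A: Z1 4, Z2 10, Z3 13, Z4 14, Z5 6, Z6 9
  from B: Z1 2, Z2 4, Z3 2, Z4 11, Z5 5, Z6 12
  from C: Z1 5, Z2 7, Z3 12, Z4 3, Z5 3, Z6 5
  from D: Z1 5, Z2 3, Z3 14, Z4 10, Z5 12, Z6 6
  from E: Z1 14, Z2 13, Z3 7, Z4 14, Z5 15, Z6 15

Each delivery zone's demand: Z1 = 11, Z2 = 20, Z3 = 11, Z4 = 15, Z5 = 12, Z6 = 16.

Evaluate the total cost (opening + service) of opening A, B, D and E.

Each delivery zone is assigned to its cheapest site among the open ones.
{A, B, D, E}: Z1→B 2·11=22, Z2→D 3·20=60, Z3→B 2·11=22, Z4→D 10·15=150, Z5→B 5·12=60, Z6→D 6·16=96. Service 410; fixed 913; total 1323.

Total cost: 1323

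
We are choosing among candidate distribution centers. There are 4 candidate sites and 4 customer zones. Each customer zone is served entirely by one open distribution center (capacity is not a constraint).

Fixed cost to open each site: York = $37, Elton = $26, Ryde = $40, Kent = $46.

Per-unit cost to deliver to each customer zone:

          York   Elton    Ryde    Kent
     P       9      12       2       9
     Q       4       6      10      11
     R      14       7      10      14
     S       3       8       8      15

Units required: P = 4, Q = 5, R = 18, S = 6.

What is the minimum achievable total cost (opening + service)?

For any fixed open set, each customer zone goes to its cheapest open site; total = fixed + service.
{York, Elton}: P→York 9·4=36, Q→York 4·5=20, R→Elton 7·18=126, S→York 3·6=18. Service 200; fixed 63; total 263.
{York, Elton, Ryde}: service 172 + fixed 103 = 275
{Elton}: P→Elton 12·4=48, Q→Elton 6·5=30, R→Elton 7·18=126, S→Elton 8·6=48. Service 252; fixed 26; total 278.
{York, Elton, Ryde, Kent}: P→Ryde 2·4=8, Q→York 4·5=20, R→Elton 7·18=126, S→York 3·6=18. Service 172; fixed 149; total 321.
No other subset beats 263.

Minimum total cost: 263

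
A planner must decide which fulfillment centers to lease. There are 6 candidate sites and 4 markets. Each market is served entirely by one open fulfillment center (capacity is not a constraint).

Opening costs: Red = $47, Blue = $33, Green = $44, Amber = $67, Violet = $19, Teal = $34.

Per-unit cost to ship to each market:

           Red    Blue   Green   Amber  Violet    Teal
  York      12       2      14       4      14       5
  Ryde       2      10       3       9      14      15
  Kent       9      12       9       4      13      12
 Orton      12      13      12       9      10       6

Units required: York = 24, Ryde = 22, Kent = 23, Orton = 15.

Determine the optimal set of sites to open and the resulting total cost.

For any fixed open set, each market goes to its cheapest open site; total = fixed + service.
{Red, Blue, Amber, Teal}: York→Blue 2·24=48, Ryde→Red 2·22=44, Kent→Amber 4·23=92, Orton→Teal 6·15=90. Service 274; fixed 181; total 455.
{Red, Blue, Amber}: service 319 + fixed 147 = 466
{Red, Amber, Teal}: York→Amber 4·24=96, Ryde→Red 2·22=44, Kent→Amber 4·23=92, Orton→Teal 6·15=90. Service 322; fixed 148; total 470.
{Red, Blue, Green, Amber, Violet, Teal}: service 274 + fixed 244 = 518
No other subset beats 455.

Open Red, Blue, Amber and Teal; minimum total cost 455.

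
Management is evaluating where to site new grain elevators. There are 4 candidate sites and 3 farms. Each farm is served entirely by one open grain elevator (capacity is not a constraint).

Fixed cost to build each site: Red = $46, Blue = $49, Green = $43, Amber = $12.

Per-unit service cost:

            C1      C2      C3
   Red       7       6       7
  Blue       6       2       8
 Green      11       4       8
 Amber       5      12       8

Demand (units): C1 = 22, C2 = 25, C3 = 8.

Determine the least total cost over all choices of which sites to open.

For any fixed open set, each farm goes to its cheapest open site; total = fixed + service.
{Blue, Amber}: C1→Amber 5·22=110, C2→Blue 2·25=50, C3→Blue 8·8=64. Service 224; fixed 61; total 285.
{Blue}: service 246 + fixed 49 = 295
{Red, Blue, Amber}: C1→Amber 5·22=110, C2→Blue 2·25=50, C3→Red 7·8=56. Service 216; fixed 107; total 323.
{Red, Blue, Green, Amber}: C1→Amber 5·22=110, C2→Blue 2·25=50, C3→Red 7·8=56. Service 216; fixed 150; total 366.
(All 15 nonempty subsets were checked; Blue and Amber is lowest.)

Minimum total cost: 285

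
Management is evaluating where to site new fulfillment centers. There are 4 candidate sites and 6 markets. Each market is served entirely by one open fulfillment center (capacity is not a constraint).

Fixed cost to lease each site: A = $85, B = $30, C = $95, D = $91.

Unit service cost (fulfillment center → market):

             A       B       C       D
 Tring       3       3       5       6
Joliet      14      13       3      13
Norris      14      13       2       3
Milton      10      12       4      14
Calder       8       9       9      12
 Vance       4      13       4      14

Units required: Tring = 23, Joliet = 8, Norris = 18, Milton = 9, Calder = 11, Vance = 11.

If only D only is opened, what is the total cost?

Total cost: 799

Each market is assigned to its cheapest site among the open ones.
{D}: Tring→D 6·23=138, Joliet→D 13·8=104, Norris→D 3·18=54, Milton→D 14·9=126, Calder→D 12·11=132, Vance→D 14·11=154. Service 708; fixed 91; total 799.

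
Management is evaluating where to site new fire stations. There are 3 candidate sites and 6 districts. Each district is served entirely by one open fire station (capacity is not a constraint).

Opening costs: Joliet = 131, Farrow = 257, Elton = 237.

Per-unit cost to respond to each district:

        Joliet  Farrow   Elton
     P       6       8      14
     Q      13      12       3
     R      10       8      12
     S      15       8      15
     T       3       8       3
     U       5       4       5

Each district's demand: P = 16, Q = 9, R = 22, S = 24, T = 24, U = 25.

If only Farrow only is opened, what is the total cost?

Total cost: 1153

Each district is assigned to its cheapest site among the open ones.
{Farrow}: P→Farrow 8·16=128, Q→Farrow 12·9=108, R→Farrow 8·22=176, S→Farrow 8·24=192, T→Farrow 8·24=192, U→Farrow 4·25=100. Service 896; fixed 257; total 1153.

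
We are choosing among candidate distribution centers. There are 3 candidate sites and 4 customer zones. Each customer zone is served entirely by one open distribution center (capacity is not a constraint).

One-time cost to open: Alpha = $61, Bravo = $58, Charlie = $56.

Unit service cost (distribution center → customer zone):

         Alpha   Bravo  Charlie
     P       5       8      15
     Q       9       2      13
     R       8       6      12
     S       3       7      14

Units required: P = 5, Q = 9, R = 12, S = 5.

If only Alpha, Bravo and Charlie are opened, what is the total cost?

Each customer zone is assigned to its cheapest site among the open ones.
{Alpha, Bravo, Charlie}: P→Alpha 5·5=25, Q→Bravo 2·9=18, R→Bravo 6·12=72, S→Alpha 3·5=15. Service 130; fixed 175; total 305.

Total cost: 305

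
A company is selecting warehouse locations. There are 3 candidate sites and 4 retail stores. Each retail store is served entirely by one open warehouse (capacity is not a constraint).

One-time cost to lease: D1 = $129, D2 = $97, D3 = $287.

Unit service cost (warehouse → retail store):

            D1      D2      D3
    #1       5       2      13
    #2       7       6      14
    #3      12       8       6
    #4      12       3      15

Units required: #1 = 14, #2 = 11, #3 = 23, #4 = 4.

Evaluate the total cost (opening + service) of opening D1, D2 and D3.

Each retail store is assigned to its cheapest site among the open ones.
{D1, D2, D3}: #1→D2 2·14=28, #2→D2 6·11=66, #3→D3 6·23=138, #4→D2 3·4=12. Service 244; fixed 513; total 757.

Total cost: 757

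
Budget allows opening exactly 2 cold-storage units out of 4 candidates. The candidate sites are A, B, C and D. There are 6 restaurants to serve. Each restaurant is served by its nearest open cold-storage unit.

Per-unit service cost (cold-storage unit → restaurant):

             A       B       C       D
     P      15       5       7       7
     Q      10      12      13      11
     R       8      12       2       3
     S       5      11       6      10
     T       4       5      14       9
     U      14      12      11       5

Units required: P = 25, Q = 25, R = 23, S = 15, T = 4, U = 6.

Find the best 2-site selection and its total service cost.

With exactly 2 open, each restaurant uses its cheapest among the chosen.
{A, D}: P→D 7·25=175, Q→A 10·25=250, R→D 3·23=69, S→A 5·15=75, T→A 4·4=16, U→D 5·6=30. Service cost 615.
{A, C}: service cost 628
{B, C}: service cost 647
Among all 6 size-2 choices, {A, D} is lowest.

Choose A and D; total service cost 615.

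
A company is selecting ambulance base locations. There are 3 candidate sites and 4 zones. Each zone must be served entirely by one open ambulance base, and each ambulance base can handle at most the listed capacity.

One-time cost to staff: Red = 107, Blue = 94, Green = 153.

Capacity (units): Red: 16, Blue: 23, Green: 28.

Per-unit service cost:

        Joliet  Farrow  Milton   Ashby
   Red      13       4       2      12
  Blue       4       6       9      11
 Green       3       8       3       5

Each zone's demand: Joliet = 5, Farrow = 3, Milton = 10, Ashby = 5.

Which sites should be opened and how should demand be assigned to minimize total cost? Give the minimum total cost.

Open {Green}: Joliet→Green 3·5=15, Farrow→Green 8·3=24, Milton→Green 3·10=30, Ashby→Green 5·5=25.
Loads: Green carries 23/28. Service 94; fixed 153; total 247.
Next best feasible plan costs 277.

Minimum total cost: 247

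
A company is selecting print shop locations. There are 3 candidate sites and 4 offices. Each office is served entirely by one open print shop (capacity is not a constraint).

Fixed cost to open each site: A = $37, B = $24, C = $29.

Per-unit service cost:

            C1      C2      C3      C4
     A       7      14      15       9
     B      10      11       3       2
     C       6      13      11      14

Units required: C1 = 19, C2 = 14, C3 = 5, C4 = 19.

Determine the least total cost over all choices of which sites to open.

For any fixed open set, each office goes to its cheapest open site; total = fixed + service.
{B, C}: C1→C 6·19=114, C2→B 11·14=154, C3→B 3·5=15, C4→B 2·19=38. Service 321; fixed 53; total 374.
{A, B}: service 340 + fixed 61 = 401
{A, B, C}: service 321 + fixed 90 = 411
{B}: C1→B 10·19=190, C2→B 11·14=154, C3→B 3·5=15, C4→B 2·19=38. Service 397; fixed 24; total 421.
No other subset beats 374.

Minimum total cost: 374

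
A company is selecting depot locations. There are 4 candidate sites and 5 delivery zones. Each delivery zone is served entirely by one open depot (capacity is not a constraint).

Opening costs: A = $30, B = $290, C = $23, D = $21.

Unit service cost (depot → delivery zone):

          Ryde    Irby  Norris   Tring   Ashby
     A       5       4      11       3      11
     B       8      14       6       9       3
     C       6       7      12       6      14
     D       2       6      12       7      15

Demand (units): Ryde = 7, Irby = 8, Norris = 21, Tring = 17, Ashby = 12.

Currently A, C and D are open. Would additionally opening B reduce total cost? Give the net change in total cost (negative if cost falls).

Current service cost with {A, C, D}: 460.
Adding B: each delivery zone re-picks its cheapest; new service cost 259, saving 201.
Extra fixed cost: 290. Net change = 290 − 201 = 89.
(Totals: 534 → 623.)

No — net change +89 (cost rises by 89).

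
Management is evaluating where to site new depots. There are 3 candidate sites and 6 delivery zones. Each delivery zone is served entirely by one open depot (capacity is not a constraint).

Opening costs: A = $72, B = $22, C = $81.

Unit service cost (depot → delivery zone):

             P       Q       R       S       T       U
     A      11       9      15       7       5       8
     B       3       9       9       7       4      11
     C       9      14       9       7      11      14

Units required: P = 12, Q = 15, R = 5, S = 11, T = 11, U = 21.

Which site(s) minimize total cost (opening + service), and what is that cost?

Open B only; minimum total cost 590.

For any fixed open set, each delivery zone goes to its cheapest open site; total = fixed + service.
{B}: P→B 3·12=36, Q→B 9·15=135, R→B 9·5=45, S→B 7·11=77, T→B 4·11=44, U→B 11·21=231. Service 568; fixed 22; total 590.
{A, B}: service 505 + fixed 94 = 599
{B, C}: service 568 + fixed 103 = 671
{A, B, C}: service 505 + fixed 175 = 680
No other subset beats 590.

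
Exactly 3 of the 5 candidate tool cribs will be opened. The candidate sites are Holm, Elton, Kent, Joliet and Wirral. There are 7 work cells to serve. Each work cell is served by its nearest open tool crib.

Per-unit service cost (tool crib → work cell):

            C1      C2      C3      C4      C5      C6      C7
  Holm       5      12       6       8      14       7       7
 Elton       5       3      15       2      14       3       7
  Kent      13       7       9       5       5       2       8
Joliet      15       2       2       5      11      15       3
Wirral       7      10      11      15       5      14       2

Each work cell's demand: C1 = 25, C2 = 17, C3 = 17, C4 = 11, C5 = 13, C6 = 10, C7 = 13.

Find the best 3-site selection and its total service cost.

Choose Elton, Joliet and Wirral; total service cost 336.

With exactly 3 open, each work cell uses its cheapest among the chosen.
{Elton, Joliet, Wirral}: C1→Elton 5·25=125, C2→Joliet 2·17=34, C3→Joliet 2·17=34, C4→Elton 2·11=22, C5→Wirral 5·13=65, C6→Elton 3·10=30, C7→Wirral 2·13=26. Service cost 336.
{Elton, Kent, Joliet}: service cost 339
{Holm, Kent, Joliet}: service cost 372
Among all 10 size-3 choices, {Elton, Joliet, Wirral} is lowest.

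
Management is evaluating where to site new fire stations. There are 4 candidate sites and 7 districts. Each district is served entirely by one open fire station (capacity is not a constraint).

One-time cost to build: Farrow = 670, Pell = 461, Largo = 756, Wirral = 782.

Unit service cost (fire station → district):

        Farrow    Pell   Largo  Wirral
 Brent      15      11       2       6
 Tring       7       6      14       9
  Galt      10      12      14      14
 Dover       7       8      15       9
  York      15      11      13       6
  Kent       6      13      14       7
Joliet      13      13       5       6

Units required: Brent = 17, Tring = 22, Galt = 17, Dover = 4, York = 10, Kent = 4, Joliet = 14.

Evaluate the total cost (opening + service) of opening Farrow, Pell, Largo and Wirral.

Total cost: 3187

Each district is assigned to its cheapest site among the open ones.
{Farrow, Pell, Largo, Wirral}: Brent→Largo 2·17=34, Tring→Pell 6·22=132, Galt→Farrow 10·17=170, Dover→Farrow 7·4=28, York→Wirral 6·10=60, Kent→Farrow 6·4=24, Joliet→Largo 5·14=70. Service 518; fixed 2669; total 3187.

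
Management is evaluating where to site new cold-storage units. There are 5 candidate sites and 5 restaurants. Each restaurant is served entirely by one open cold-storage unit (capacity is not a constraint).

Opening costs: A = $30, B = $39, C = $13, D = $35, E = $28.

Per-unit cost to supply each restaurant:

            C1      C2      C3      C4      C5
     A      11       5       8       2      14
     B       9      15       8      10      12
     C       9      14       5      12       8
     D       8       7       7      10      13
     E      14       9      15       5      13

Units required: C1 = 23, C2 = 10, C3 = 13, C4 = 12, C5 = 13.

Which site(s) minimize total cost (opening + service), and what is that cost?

For any fixed open set, each restaurant goes to its cheapest open site; total = fixed + service.
{A, C}: C1→C 9·23=207, C2→A 5·10=50, C3→C 5·13=65, C4→A 2·12=24, C5→C 8·13=104. Service 450; fixed 43; total 493.
{A, C, D}: service 427 + fixed 78 = 505
{A, C, E}: C1→C 9·23=207, C2→A 5·10=50, C3→C 5·13=65, C4→A 2·12=24, C5→C 8·13=104. Service 450; fixed 71; total 521.
{A, B, C, D, E}: C1→D 8·23=184, C2→A 5·10=50, C3→C 5·13=65, C4→A 2·12=24, C5→C 8·13=104. Service 427; fixed 145; total 572.
No other subset beats 493.

Open A and C; minimum total cost 493.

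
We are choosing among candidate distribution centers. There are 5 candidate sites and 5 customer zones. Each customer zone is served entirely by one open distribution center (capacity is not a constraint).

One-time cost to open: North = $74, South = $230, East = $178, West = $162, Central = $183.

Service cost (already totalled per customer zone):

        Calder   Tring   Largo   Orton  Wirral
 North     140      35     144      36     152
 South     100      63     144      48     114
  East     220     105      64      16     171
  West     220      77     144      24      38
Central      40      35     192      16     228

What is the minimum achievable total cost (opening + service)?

For any fixed open set, each customer zone goes to its cheapest open site; total = fixed + service.
{North}: Calder→North 140, Tring→North 35, Largo→North 144, Orton→North 36, Wirral→North 152. Service 507; fixed 74; total 581.
{North, West}: service 381 + fixed 236 = 617
{West, Central}: Calder→Central 40, Tring→Central 35, Largo→West 144, Orton→Central 16, Wirral→West 38. Service 273; fixed 345; total 618.
{North, South, East, West, Central}: Calder→Central 40, Tring→North 35, Largo→East 64, Orton→East 16, Wirral→West 38. Service 193; fixed 827; total 1020.
No other subset beats 581.

Minimum total cost: 581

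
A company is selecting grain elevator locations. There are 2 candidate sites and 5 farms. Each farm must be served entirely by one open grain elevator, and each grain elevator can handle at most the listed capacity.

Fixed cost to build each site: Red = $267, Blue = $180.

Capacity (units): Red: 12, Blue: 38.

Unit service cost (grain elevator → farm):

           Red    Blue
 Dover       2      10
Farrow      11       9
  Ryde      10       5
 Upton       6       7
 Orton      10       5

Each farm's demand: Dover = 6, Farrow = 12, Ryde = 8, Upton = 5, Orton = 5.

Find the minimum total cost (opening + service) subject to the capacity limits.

Open {Blue}: Dover→Blue 10·6=60, Farrow→Blue 9·12=108, Ryde→Blue 5·8=40, Upton→Blue 7·5=35, Orton→Blue 5·5=25.
Loads: Blue carries 36/38. Service 268; fixed 180; total 448.
Next best feasible plan costs 662.

Minimum total cost: 448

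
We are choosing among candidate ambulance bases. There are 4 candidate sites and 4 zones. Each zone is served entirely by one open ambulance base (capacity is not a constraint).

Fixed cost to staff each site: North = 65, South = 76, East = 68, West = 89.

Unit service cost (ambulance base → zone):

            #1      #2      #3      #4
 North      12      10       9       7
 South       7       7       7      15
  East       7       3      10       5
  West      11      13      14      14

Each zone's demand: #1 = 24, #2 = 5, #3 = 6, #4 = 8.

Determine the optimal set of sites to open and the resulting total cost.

For any fixed open set, each zone goes to its cheapest open site; total = fixed + service.
{East}: #1→East 7·24=168, #2→East 3·5=15, #3→East 10·6=60, #4→East 5·8=40. Service 283; fixed 68; total 351.
{South, East}: service 265 + fixed 144 = 409
{North, East}: #1→East 7·24=168, #2→East 3·5=15, #3→North 9·6=54, #4→East 5·8=40. Service 277; fixed 133; total 410.
{North, South, East, West}: #1→South 7·24=168, #2→East 3·5=15, #3→South 7·6=42, #4→East 5·8=40. Service 265; fixed 298; total 563.
No other subset beats 351.

Open East only; minimum total cost 351.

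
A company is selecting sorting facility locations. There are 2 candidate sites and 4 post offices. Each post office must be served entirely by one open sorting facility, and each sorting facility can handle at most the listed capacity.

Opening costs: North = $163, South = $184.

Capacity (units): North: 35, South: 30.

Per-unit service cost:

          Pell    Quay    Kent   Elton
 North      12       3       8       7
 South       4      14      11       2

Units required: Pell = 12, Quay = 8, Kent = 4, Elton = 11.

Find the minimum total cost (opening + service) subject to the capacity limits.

Minimum total cost: 440

Open {North}: Pell→North 12·12=144, Quay→North 3·8=24, Kent→North 8·4=32, Elton→North 7·11=77.
Loads: North carries 35/35. Service 277; fixed 163; total 440.
Next best feasible plan costs 473.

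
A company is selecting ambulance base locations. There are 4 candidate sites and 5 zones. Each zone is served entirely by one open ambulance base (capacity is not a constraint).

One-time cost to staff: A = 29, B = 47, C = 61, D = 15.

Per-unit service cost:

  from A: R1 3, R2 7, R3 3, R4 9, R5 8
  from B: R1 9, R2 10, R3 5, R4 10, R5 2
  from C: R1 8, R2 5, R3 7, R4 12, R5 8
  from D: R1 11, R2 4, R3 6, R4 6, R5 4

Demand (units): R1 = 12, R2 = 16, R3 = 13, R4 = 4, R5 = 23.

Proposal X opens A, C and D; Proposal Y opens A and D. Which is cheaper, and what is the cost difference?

Proposal X: {A, C, D}: R1→A 3·12=36, R2→D 4·16=64, R3→A 3·13=39, R4→D 6·4=24, R5→D 4·23=92. Service 255; fixed 105; total 360.
Proposal Y: {A, D}: R1→A 3·12=36, R2→D 4·16=64, R3→A 3·13=39, R4→D 6·4=24, R5→D 4·23=92. Service 255; fixed 44; total 299.
Difference: |360 − 299| = 61.

Proposal Y is cheaper by 61.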